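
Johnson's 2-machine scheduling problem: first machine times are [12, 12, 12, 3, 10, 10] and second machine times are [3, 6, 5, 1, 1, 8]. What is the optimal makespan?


Apply Johnson's rule:
  Group 1 (a <= b): []
  Group 2 (a > b): [(6, 10, 8), (2, 12, 6), (3, 12, 5), (1, 12, 3), (4, 3, 1), (5, 10, 1)]
Optimal job order: [6, 2, 3, 1, 4, 5]
Schedule:
  Job 6: M1 done at 10, M2 done at 18
  Job 2: M1 done at 22, M2 done at 28
  Job 3: M1 done at 34, M2 done at 39
  Job 1: M1 done at 46, M2 done at 49
  Job 4: M1 done at 49, M2 done at 50
  Job 5: M1 done at 59, M2 done at 60
Makespan = 60

60


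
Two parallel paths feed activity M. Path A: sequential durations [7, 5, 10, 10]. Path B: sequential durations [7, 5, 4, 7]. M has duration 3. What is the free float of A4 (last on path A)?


ES(A4) = sum of predecessors on chain A = 22
EF(A4) = ES + duration = 22 + 10 = 32
Successor of A4 is M. ES(M) = max(sum(A), sum(B)) = max(32, 23) = 32
Free float = ES(successor) - EF(current) = 32 - 32 = 0

0


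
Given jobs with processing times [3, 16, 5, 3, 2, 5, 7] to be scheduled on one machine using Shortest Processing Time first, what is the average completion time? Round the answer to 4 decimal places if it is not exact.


Sort jobs by processing time (SPT order): [2, 3, 3, 5, 5, 7, 16]
Compute completion times sequentially:
  Job 1: processing = 2, completes at 2
  Job 2: processing = 3, completes at 5
  Job 3: processing = 3, completes at 8
  Job 4: processing = 5, completes at 13
  Job 5: processing = 5, completes at 18
  Job 6: processing = 7, completes at 25
  Job 7: processing = 16, completes at 41
Sum of completion times = 112
Average completion time = 112/7 = 16.0

16.0


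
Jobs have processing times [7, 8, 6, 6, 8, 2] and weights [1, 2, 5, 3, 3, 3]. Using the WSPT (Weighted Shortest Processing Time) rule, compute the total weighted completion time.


Compute p/w ratios and sort ascending (WSPT): [(2, 3), (6, 5), (6, 3), (8, 3), (8, 2), (7, 1)]
Compute weighted completion times:
  Job (p=2,w=3): C=2, w*C=3*2=6
  Job (p=6,w=5): C=8, w*C=5*8=40
  Job (p=6,w=3): C=14, w*C=3*14=42
  Job (p=8,w=3): C=22, w*C=3*22=66
  Job (p=8,w=2): C=30, w*C=2*30=60
  Job (p=7,w=1): C=37, w*C=1*37=37
Total weighted completion time = 251

251


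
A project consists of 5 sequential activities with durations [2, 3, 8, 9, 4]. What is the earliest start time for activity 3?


Activity 3 starts after activities 1 through 2 complete.
Predecessor durations: [2, 3]
ES = 2 + 3 = 5

5


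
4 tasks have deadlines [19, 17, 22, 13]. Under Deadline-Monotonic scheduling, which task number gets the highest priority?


Sort tasks by relative deadline (ascending):
  Task 4: deadline = 13
  Task 2: deadline = 17
  Task 1: deadline = 19
  Task 3: deadline = 22
Priority order (highest first): [4, 2, 1, 3]
Highest priority task = 4

4


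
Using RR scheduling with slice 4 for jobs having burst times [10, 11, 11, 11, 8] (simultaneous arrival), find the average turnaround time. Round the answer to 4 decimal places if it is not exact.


Time quantum = 4
Execution trace:
  J1 runs 4 units, time = 4
  J2 runs 4 units, time = 8
  J3 runs 4 units, time = 12
  J4 runs 4 units, time = 16
  J5 runs 4 units, time = 20
  J1 runs 4 units, time = 24
  J2 runs 4 units, time = 28
  J3 runs 4 units, time = 32
  J4 runs 4 units, time = 36
  J5 runs 4 units, time = 40
  J1 runs 2 units, time = 42
  J2 runs 3 units, time = 45
  J3 runs 3 units, time = 48
  J4 runs 3 units, time = 51
Finish times: [42, 45, 48, 51, 40]
Average turnaround = 226/5 = 45.2

45.2


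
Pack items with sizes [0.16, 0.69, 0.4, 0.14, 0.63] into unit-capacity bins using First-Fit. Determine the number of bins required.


Place items sequentially using First-Fit:
  Item 0.16 -> new Bin 1
  Item 0.69 -> Bin 1 (now 0.85)
  Item 0.4 -> new Bin 2
  Item 0.14 -> Bin 1 (now 0.99)
  Item 0.63 -> new Bin 3
Total bins used = 3

3


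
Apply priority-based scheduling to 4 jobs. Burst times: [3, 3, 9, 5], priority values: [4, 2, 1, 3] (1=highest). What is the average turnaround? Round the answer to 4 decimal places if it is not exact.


Sort by priority (ascending = highest first):
Order: [(1, 9), (2, 3), (3, 5), (4, 3)]
Completion times:
  Priority 1, burst=9, C=9
  Priority 2, burst=3, C=12
  Priority 3, burst=5, C=17
  Priority 4, burst=3, C=20
Average turnaround = 58/4 = 14.5

14.5


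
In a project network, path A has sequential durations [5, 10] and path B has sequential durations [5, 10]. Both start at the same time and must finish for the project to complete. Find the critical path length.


Path A total = 5 + 10 = 15
Path B total = 5 + 10 = 15
Critical path = longest path = max(15, 15) = 15

15


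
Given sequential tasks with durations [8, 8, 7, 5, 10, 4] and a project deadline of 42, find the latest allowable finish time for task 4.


LF(activity 4) = deadline - sum of successor durations
Successors: activities 5 through 6 with durations [10, 4]
Sum of successor durations = 14
LF = 42 - 14 = 28

28


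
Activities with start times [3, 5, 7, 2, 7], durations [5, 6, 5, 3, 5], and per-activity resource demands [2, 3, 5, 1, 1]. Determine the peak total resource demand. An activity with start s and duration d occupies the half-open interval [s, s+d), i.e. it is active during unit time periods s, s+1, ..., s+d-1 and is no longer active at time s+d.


Each activity i is active on [start_i, start_i + duration_i).
Compute total resource usage per time slot:
  t=0: active resources = [], total = 0
  t=1: active resources = [], total = 0
  t=2: active resources = [1], total = 1
  t=3: active resources = [2, 1], total = 3
  t=4: active resources = [2, 1], total = 3
  t=5: active resources = [2, 3], total = 5
  t=6: active resources = [2, 3], total = 5
  t=7: active resources = [2, 3, 5, 1], total = 11
  t=8: active resources = [3, 5, 1], total = 9
  t=9: active resources = [3, 5, 1], total = 9
  t=10: active resources = [3, 5, 1], total = 9
  t=11: active resources = [5, 1], total = 6
Peak resource demand = 11

11


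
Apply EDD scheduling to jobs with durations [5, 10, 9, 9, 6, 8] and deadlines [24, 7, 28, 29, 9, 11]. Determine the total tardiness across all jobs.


Sort by due date (EDD order): [(10, 7), (6, 9), (8, 11), (5, 24), (9, 28), (9, 29)]
Compute completion times and tardiness:
  Job 1: p=10, d=7, C=10, tardiness=max(0,10-7)=3
  Job 2: p=6, d=9, C=16, tardiness=max(0,16-9)=7
  Job 3: p=8, d=11, C=24, tardiness=max(0,24-11)=13
  Job 4: p=5, d=24, C=29, tardiness=max(0,29-24)=5
  Job 5: p=9, d=28, C=38, tardiness=max(0,38-28)=10
  Job 6: p=9, d=29, C=47, tardiness=max(0,47-29)=18
Total tardiness = 56

56


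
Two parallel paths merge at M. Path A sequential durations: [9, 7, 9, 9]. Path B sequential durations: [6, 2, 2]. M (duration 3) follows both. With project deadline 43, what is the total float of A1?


Forward pass: ES(A1) = sum of predecessors on chain A = 0
EF = ES + duration = 0 + 9 = 9
Backward pass: LF(M) = deadline = 43; LS(M) = 43 - 3 = 40
LF(A1) = LS(M) - sum(successors on chain A) = 40 - 25 = 15
LS = LF - duration = 15 - 9 = 6
Total float = LS - ES = 6 - 0 = 6

6


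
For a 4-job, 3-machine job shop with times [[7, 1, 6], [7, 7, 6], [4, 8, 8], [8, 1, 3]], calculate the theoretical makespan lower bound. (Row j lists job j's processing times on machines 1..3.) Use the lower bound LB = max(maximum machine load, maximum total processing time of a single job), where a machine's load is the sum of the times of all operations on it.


Machine loads:
  Machine 1: 7 + 7 + 4 + 8 = 26
  Machine 2: 1 + 7 + 8 + 1 = 17
  Machine 3: 6 + 6 + 8 + 3 = 23
Max machine load = 26
Job totals:
  Job 1: 14
  Job 2: 20
  Job 3: 20
  Job 4: 12
Max job total = 20
Lower bound = max(26, 20) = 26

26


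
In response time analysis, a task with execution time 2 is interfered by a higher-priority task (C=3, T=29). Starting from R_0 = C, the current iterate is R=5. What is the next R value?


R_next = C + ceil(R_prev / T_hp) * C_hp
ceil(5 / 29) = ceil(0.1724) = 1
Interference = 1 * 3 = 3
R_next = 2 + 3 = 5
R_next = R_prev, so the iteration has converged (response time = 5).

5


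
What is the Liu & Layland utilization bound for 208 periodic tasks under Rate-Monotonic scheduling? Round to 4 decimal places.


Compute 2^(1/208) = 1.0033379971
Subtract 1: 1.0033379971 - 1 = 0.0033379971
Multiply by n: 208 * 0.0033379971 = 0.6943033968
Round to 4 dp: 0.6943

0.6943


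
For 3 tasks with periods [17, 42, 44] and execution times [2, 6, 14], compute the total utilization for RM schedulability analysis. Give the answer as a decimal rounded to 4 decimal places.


Compute individual utilizations (exact fractions):
  Task 1: C/T = 2/17 (approx. 0.1176)
  Task 2: C/T = 6/42 = 1/7 (approx. 0.1429)
  Task 3: C/T = 14/44 = 7/22 (approx. 0.3182)
Total utilization U = 2/17 + 1/7 + 7/22 = 1515/2618
Rounded to 4 decimal places: U = 0.5787
RM (Liu & Layland) bound for 3 tasks = 0.779763; compare with U = 1515/2618 (approx. 0.578686)
U <= bound, so schedulable by RM sufficient condition.

0.5787


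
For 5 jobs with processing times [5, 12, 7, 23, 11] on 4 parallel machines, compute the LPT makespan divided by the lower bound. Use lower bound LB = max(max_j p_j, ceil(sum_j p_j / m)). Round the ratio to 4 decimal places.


LPT order: [23, 12, 11, 7, 5]
Machine loads after assignment: [23, 12, 11, 12]
LPT makespan = 23
Lower bound = max(max_job, ceil(total/4)) = max(23, 15) = 23
Ratio = 23 / 23 = 1.0

1.0


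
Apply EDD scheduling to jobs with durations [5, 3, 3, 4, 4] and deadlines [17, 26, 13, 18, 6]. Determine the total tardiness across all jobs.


Sort by due date (EDD order): [(4, 6), (3, 13), (5, 17), (4, 18), (3, 26)]
Compute completion times and tardiness:
  Job 1: p=4, d=6, C=4, tardiness=max(0,4-6)=0
  Job 2: p=3, d=13, C=7, tardiness=max(0,7-13)=0
  Job 3: p=5, d=17, C=12, tardiness=max(0,12-17)=0
  Job 4: p=4, d=18, C=16, tardiness=max(0,16-18)=0
  Job 5: p=3, d=26, C=19, tardiness=max(0,19-26)=0
Total tardiness = 0

0


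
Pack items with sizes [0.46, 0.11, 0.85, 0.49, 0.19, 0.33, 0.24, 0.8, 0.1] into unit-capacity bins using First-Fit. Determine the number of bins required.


Place items sequentially using First-Fit:
  Item 0.46 -> new Bin 1
  Item 0.11 -> Bin 1 (now 0.57)
  Item 0.85 -> new Bin 2
  Item 0.49 -> new Bin 3
  Item 0.19 -> Bin 1 (now 0.76)
  Item 0.33 -> Bin 3 (now 0.82)
  Item 0.24 -> Bin 1 (now 1.0)
  Item 0.8 -> new Bin 4
  Item 0.1 -> Bin 2 (now 0.95)
Total bins used = 4

4


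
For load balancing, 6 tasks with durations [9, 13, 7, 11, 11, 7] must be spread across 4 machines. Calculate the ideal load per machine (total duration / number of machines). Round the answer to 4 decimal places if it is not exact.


Total processing time = 9 + 13 + 7 + 11 + 11 + 7 = 58
Number of machines = 4
Ideal balanced load = 58 / 4 = 14.5

14.5


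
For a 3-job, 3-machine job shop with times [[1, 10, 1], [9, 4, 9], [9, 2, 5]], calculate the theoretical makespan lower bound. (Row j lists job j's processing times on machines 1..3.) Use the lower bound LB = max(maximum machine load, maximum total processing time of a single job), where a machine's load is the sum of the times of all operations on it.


Machine loads:
  Machine 1: 1 + 9 + 9 = 19
  Machine 2: 10 + 4 + 2 = 16
  Machine 3: 1 + 9 + 5 = 15
Max machine load = 19
Job totals:
  Job 1: 12
  Job 2: 22
  Job 3: 16
Max job total = 22
Lower bound = max(19, 22) = 22

22


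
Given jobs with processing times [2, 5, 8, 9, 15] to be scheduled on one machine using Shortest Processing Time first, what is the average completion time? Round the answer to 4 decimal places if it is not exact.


Sort jobs by processing time (SPT order): [2, 5, 8, 9, 15]
Compute completion times sequentially:
  Job 1: processing = 2, completes at 2
  Job 2: processing = 5, completes at 7
  Job 3: processing = 8, completes at 15
  Job 4: processing = 9, completes at 24
  Job 5: processing = 15, completes at 39
Sum of completion times = 87
Average completion time = 87/5 = 17.4

17.4


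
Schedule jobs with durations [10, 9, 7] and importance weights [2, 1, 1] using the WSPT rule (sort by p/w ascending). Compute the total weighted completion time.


Compute p/w ratios and sort ascending (WSPT): [(10, 2), (7, 1), (9, 1)]
Compute weighted completion times:
  Job (p=10,w=2): C=10, w*C=2*10=20
  Job (p=7,w=1): C=17, w*C=1*17=17
  Job (p=9,w=1): C=26, w*C=1*26=26
Total weighted completion time = 63

63


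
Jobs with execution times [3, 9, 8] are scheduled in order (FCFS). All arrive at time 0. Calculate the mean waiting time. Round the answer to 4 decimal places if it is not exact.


FCFS order (as given): [3, 9, 8]
Waiting times:
  Job 1: wait = 0
  Job 2: wait = 3
  Job 3: wait = 12
Sum of waiting times = 15
Average waiting time = 15/3 = 5.0

5.0


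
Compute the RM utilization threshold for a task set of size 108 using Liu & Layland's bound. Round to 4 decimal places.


Compute 2^(1/108) = 1.0064386691
Subtract 1: 1.0064386691 - 1 = 0.0064386691
Multiply by n: 108 * 0.0064386691 = 0.6953762628
Round to 4 dp: 0.6954

0.6954


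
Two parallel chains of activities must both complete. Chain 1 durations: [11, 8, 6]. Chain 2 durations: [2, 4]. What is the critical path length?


Path A total = 11 + 8 + 6 = 25
Path B total = 2 + 4 = 6
Critical path = longest path = max(25, 6) = 25

25


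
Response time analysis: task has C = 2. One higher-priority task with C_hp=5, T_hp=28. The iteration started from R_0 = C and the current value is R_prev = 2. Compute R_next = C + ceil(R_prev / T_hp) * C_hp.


R_next = C + ceil(R_prev / T_hp) * C_hp
ceil(2 / 28) = ceil(0.0714) = 1
Interference = 1 * 5 = 5
R_next = 2 + 5 = 7

7


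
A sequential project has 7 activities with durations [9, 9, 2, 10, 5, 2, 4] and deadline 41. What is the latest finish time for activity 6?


LF(activity 6) = deadline - sum of successor durations
Successors: activities 7 through 7 with durations [4]
Sum of successor durations = 4
LF = 41 - 4 = 37

37


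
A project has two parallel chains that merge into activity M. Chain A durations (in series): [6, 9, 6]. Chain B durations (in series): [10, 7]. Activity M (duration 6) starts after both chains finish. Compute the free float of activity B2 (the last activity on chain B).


ES(B2) = sum of predecessors on chain B = 10
EF(B2) = ES + duration = 10 + 7 = 17
Successor of B2 is M. ES(M) = max(sum(A), sum(B)) = max(21, 17) = 21
Free float = ES(successor) - EF(current) = 21 - 17 = 4

4


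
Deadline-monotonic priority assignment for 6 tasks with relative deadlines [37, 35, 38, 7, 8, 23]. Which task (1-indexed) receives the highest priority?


Sort tasks by relative deadline (ascending):
  Task 4: deadline = 7
  Task 5: deadline = 8
  Task 6: deadline = 23
  Task 2: deadline = 35
  Task 1: deadline = 37
  Task 3: deadline = 38
Priority order (highest first): [4, 5, 6, 2, 1, 3]
Highest priority task = 4

4


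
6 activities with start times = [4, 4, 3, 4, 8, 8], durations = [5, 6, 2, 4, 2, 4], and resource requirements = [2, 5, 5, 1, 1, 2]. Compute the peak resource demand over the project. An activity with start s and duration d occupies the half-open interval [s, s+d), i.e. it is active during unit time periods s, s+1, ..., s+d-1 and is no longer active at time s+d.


Each activity i is active on [start_i, start_i + duration_i).
Compute total resource usage per time slot:
  t=0: active resources = [], total = 0
  t=1: active resources = [], total = 0
  t=2: active resources = [], total = 0
  t=3: active resources = [5], total = 5
  t=4: active resources = [2, 5, 5, 1], total = 13
  t=5: active resources = [2, 5, 1], total = 8
  t=6: active resources = [2, 5, 1], total = 8
  t=7: active resources = [2, 5, 1], total = 8
  t=8: active resources = [2, 5, 1, 2], total = 10
  t=9: active resources = [5, 1, 2], total = 8
  t=10: active resources = [2], total = 2
  t=11: active resources = [2], total = 2
Peak resource demand = 13

13


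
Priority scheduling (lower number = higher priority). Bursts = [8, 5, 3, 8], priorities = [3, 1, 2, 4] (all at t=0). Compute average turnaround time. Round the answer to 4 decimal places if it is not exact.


Sort by priority (ascending = highest first):
Order: [(1, 5), (2, 3), (3, 8), (4, 8)]
Completion times:
  Priority 1, burst=5, C=5
  Priority 2, burst=3, C=8
  Priority 3, burst=8, C=16
  Priority 4, burst=8, C=24
Average turnaround = 53/4 = 13.25

13.25


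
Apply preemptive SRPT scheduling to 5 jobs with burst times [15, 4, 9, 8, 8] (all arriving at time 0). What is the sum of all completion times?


Since all jobs arrive at t=0, SRPT equals SPT ordering.
SPT order: [4, 8, 8, 9, 15]
Completion times:
  Job 1: p=4, C=4
  Job 2: p=8, C=12
  Job 3: p=8, C=20
  Job 4: p=9, C=29
  Job 5: p=15, C=44
Total completion time = 4 + 12 + 20 + 29 + 44 = 109

109


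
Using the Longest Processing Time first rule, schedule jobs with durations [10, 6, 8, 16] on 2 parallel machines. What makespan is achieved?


Sort jobs in decreasing order (LPT): [16, 10, 8, 6]
Assign each job to the least loaded machine:
  Machine 1: jobs [16, 6], load = 22
  Machine 2: jobs [10, 8], load = 18
Makespan = max load = 22

22


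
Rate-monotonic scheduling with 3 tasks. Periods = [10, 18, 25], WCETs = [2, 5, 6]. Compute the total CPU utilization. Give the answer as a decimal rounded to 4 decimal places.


Compute individual utilizations (exact fractions):
  Task 1: C/T = 2/10 = 1/5 (approx. 0.2)
  Task 2: C/T = 5/18 (approx. 0.2778)
  Task 3: C/T = 6/25 (approx. 0.24)
Total utilization U = 1/5 + 5/18 + 6/25 = 323/450
Rounded to 4 decimal places: U = 0.7178
RM (Liu & Layland) bound for 3 tasks = 0.779763; compare with U = 323/450 (approx. 0.717778)
U <= bound, so schedulable by RM sufficient condition.

0.7178


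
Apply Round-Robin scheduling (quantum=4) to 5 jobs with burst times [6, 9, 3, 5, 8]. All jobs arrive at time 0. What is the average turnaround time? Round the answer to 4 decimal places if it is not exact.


Time quantum = 4
Execution trace:
  J1 runs 4 units, time = 4
  J2 runs 4 units, time = 8
  J3 runs 3 units, time = 11
  J4 runs 4 units, time = 15
  J5 runs 4 units, time = 19
  J1 runs 2 units, time = 21
  J2 runs 4 units, time = 25
  J4 runs 1 units, time = 26
  J5 runs 4 units, time = 30
  J2 runs 1 units, time = 31
Finish times: [21, 31, 11, 26, 30]
Average turnaround = 119/5 = 23.8

23.8


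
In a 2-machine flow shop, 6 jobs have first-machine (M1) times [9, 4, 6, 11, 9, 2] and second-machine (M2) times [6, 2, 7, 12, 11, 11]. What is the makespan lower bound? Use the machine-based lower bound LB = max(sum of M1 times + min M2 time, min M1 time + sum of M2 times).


LB1 = sum(M1 times) + min(M2 times) = 41 + 2 = 43
LB2 = min(M1 times) + sum(M2 times) = 2 + 49 = 51
Lower bound = max(LB1, LB2) = max(43, 51) = 51

51


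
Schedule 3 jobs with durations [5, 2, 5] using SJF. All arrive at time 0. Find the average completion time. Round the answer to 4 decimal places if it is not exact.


SJF order (ascending): [2, 5, 5]
Completion times:
  Job 1: burst=2, C=2
  Job 2: burst=5, C=7
  Job 3: burst=5, C=12
Average completion = 21/3 = 7.0

7.0


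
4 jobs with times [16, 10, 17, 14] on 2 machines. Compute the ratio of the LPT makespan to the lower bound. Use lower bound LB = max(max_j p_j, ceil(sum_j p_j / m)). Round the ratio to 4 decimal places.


LPT order: [17, 16, 14, 10]
Machine loads after assignment: [27, 30]
LPT makespan = 30
Lower bound = max(max_job, ceil(total/2)) = max(17, 29) = 29
Ratio = 30 / 29 = 1.0345

1.0345


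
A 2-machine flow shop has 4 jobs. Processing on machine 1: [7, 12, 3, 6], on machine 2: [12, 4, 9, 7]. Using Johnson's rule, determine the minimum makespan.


Apply Johnson's rule:
  Group 1 (a <= b): [(3, 3, 9), (4, 6, 7), (1, 7, 12)]
  Group 2 (a > b): [(2, 12, 4)]
Optimal job order: [3, 4, 1, 2]
Schedule:
  Job 3: M1 done at 3, M2 done at 12
  Job 4: M1 done at 9, M2 done at 19
  Job 1: M1 done at 16, M2 done at 31
  Job 2: M1 done at 28, M2 done at 35
Makespan = 35

35


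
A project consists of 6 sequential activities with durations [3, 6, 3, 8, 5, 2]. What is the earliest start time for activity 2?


Activity 2 starts after activities 1 through 1 complete.
Predecessor durations: [3]
ES = 3 = 3

3


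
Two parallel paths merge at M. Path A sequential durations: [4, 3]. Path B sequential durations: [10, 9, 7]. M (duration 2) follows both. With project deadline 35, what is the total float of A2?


Forward pass: ES(A2) = sum of predecessors on chain A = 4
EF = ES + duration = 4 + 3 = 7
Backward pass: LF(M) = deadline = 35; LS(M) = 35 - 2 = 33
LF(A2) = LS(M) - sum(successors on chain A) = 33 - 0 = 33
LS = LF - duration = 33 - 3 = 30
Total float = LS - ES = 30 - 4 = 26

26


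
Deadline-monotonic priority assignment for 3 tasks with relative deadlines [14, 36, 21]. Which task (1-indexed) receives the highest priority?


Sort tasks by relative deadline (ascending):
  Task 1: deadline = 14
  Task 3: deadline = 21
  Task 2: deadline = 36
Priority order (highest first): [1, 3, 2]
Highest priority task = 1

1


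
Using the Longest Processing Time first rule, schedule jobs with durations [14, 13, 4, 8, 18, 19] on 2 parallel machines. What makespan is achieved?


Sort jobs in decreasing order (LPT): [19, 18, 14, 13, 8, 4]
Assign each job to the least loaded machine:
  Machine 1: jobs [19, 13, 8], load = 40
  Machine 2: jobs [18, 14, 4], load = 36
Makespan = max load = 40

40


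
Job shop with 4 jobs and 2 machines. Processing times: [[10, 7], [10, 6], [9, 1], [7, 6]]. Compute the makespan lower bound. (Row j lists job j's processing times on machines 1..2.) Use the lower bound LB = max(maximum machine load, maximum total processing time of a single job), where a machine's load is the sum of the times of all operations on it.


Machine loads:
  Machine 1: 10 + 10 + 9 + 7 = 36
  Machine 2: 7 + 6 + 1 + 6 = 20
Max machine load = 36
Job totals:
  Job 1: 17
  Job 2: 16
  Job 3: 10
  Job 4: 13
Max job total = 17
Lower bound = max(36, 17) = 36

36


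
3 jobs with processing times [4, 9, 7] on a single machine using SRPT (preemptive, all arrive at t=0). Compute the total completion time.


Since all jobs arrive at t=0, SRPT equals SPT ordering.
SPT order: [4, 7, 9]
Completion times:
  Job 1: p=4, C=4
  Job 2: p=7, C=11
  Job 3: p=9, C=20
Total completion time = 4 + 11 + 20 = 35

35


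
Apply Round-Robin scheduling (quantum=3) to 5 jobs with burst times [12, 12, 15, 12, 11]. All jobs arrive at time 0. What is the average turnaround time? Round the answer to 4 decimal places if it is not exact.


Time quantum = 3
Execution trace:
  J1 runs 3 units, time = 3
  J2 runs 3 units, time = 6
  J3 runs 3 units, time = 9
  J4 runs 3 units, time = 12
  J5 runs 3 units, time = 15
  J1 runs 3 units, time = 18
  J2 runs 3 units, time = 21
  J3 runs 3 units, time = 24
  J4 runs 3 units, time = 27
  J5 runs 3 units, time = 30
  J1 runs 3 units, time = 33
  J2 runs 3 units, time = 36
  J3 runs 3 units, time = 39
  J4 runs 3 units, time = 42
  J5 runs 3 units, time = 45
  J1 runs 3 units, time = 48
  J2 runs 3 units, time = 51
  J3 runs 3 units, time = 54
  J4 runs 3 units, time = 57
  J5 runs 2 units, time = 59
  J3 runs 3 units, time = 62
Finish times: [48, 51, 62, 57, 59]
Average turnaround = 277/5 = 55.4

55.4


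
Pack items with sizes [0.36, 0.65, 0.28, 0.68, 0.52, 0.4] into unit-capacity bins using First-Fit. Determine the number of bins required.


Place items sequentially using First-Fit:
  Item 0.36 -> new Bin 1
  Item 0.65 -> new Bin 2
  Item 0.28 -> Bin 1 (now 0.64)
  Item 0.68 -> new Bin 3
  Item 0.52 -> new Bin 4
  Item 0.4 -> Bin 4 (now 0.92)
Total bins used = 4

4


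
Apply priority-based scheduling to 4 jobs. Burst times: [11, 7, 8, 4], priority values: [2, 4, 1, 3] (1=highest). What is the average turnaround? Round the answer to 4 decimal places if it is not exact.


Sort by priority (ascending = highest first):
Order: [(1, 8), (2, 11), (3, 4), (4, 7)]
Completion times:
  Priority 1, burst=8, C=8
  Priority 2, burst=11, C=19
  Priority 3, burst=4, C=23
  Priority 4, burst=7, C=30
Average turnaround = 80/4 = 20.0

20.0


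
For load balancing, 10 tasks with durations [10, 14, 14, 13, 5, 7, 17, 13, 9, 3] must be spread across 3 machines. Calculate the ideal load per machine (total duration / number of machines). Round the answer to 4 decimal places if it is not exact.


Total processing time = 10 + 14 + 14 + 13 + 5 + 7 + 17 + 13 + 9 + 3 = 105
Number of machines = 3
Ideal balanced load = 105 / 3 = 35.0

35.0


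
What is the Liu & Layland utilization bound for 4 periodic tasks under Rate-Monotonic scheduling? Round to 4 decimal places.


Compute 2^(1/4) = 1.1892071150
Subtract 1: 1.1892071150 - 1 = 0.1892071150
Multiply by n: 4 * 0.1892071150 = 0.7568284600
Round to 4 dp: 0.7568

0.7568


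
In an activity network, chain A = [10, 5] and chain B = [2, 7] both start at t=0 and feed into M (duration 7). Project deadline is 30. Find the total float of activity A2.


Forward pass: ES(A2) = sum of predecessors on chain A = 10
EF = ES + duration = 10 + 5 = 15
Backward pass: LF(M) = deadline = 30; LS(M) = 30 - 7 = 23
LF(A2) = LS(M) - sum(successors on chain A) = 23 - 0 = 23
LS = LF - duration = 23 - 5 = 18
Total float = LS - ES = 18 - 10 = 8

8


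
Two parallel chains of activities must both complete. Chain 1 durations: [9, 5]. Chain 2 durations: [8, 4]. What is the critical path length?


Path A total = 9 + 5 = 14
Path B total = 8 + 4 = 12
Critical path = longest path = max(14, 12) = 14

14


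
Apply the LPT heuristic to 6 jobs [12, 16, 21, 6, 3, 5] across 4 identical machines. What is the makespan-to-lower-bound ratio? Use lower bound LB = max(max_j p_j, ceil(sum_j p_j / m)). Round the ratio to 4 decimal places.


LPT order: [21, 16, 12, 6, 5, 3]
Machine loads after assignment: [21, 16, 12, 14]
LPT makespan = 21
Lower bound = max(max_job, ceil(total/4)) = max(21, 16) = 21
Ratio = 21 / 21 = 1.0

1.0


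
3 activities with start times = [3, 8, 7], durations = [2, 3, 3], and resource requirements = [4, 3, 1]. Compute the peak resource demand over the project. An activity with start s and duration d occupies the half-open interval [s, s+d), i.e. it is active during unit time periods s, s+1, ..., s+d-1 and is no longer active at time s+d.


Each activity i is active on [start_i, start_i + duration_i).
Compute total resource usage per time slot:
  t=0: active resources = [], total = 0
  t=1: active resources = [], total = 0
  t=2: active resources = [], total = 0
  t=3: active resources = [4], total = 4
  t=4: active resources = [4], total = 4
  t=5: active resources = [], total = 0
  t=6: active resources = [], total = 0
  t=7: active resources = [1], total = 1
  t=8: active resources = [3, 1], total = 4
  t=9: active resources = [3, 1], total = 4
  t=10: active resources = [3], total = 3
Peak resource demand = 4

4


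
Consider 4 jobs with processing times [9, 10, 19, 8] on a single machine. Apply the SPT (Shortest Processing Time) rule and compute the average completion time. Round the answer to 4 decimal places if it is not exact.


Sort jobs by processing time (SPT order): [8, 9, 10, 19]
Compute completion times sequentially:
  Job 1: processing = 8, completes at 8
  Job 2: processing = 9, completes at 17
  Job 3: processing = 10, completes at 27
  Job 4: processing = 19, completes at 46
Sum of completion times = 98
Average completion time = 98/4 = 24.5

24.5


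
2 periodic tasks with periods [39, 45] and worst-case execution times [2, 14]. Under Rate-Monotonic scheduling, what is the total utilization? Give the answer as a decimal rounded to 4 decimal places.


Compute individual utilizations (exact fractions):
  Task 1: C/T = 2/39 (approx. 0.0513)
  Task 2: C/T = 14/45 (approx. 0.3111)
Total utilization U = 2/39 + 14/45 = 212/585
Rounded to 4 decimal places: U = 0.3624
RM (Liu & Layland) bound for 2 tasks = 0.828427; compare with U = 212/585 (approx. 0.362393)
U <= bound, so schedulable by RM sufficient condition.

0.3624


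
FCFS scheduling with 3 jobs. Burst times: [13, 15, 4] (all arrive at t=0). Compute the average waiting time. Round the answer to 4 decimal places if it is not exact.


FCFS order (as given): [13, 15, 4]
Waiting times:
  Job 1: wait = 0
  Job 2: wait = 13
  Job 3: wait = 28
Sum of waiting times = 41
Average waiting time = 41/3 = 13.6667

13.6667


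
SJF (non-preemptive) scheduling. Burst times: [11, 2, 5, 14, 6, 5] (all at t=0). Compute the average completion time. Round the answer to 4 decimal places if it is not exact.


SJF order (ascending): [2, 5, 5, 6, 11, 14]
Completion times:
  Job 1: burst=2, C=2
  Job 2: burst=5, C=7
  Job 3: burst=5, C=12
  Job 4: burst=6, C=18
  Job 5: burst=11, C=29
  Job 6: burst=14, C=43
Average completion = 111/6 = 18.5

18.5


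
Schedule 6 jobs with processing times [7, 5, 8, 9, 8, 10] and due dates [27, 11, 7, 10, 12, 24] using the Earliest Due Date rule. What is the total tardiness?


Sort by due date (EDD order): [(8, 7), (9, 10), (5, 11), (8, 12), (10, 24), (7, 27)]
Compute completion times and tardiness:
  Job 1: p=8, d=7, C=8, tardiness=max(0,8-7)=1
  Job 2: p=9, d=10, C=17, tardiness=max(0,17-10)=7
  Job 3: p=5, d=11, C=22, tardiness=max(0,22-11)=11
  Job 4: p=8, d=12, C=30, tardiness=max(0,30-12)=18
  Job 5: p=10, d=24, C=40, tardiness=max(0,40-24)=16
  Job 6: p=7, d=27, C=47, tardiness=max(0,47-27)=20
Total tardiness = 73

73


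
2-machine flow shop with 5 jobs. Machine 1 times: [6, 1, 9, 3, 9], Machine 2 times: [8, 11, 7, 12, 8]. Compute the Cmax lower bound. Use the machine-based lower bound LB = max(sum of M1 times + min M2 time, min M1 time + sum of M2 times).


LB1 = sum(M1 times) + min(M2 times) = 28 + 7 = 35
LB2 = min(M1 times) + sum(M2 times) = 1 + 46 = 47
Lower bound = max(LB1, LB2) = max(35, 47) = 47

47


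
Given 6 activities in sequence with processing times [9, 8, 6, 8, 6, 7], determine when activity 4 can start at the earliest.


Activity 4 starts after activities 1 through 3 complete.
Predecessor durations: [9, 8, 6]
ES = 9 + 8 + 6 = 23

23


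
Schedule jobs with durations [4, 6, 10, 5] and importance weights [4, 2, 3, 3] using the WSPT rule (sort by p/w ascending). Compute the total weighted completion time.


Compute p/w ratios and sort ascending (WSPT): [(4, 4), (5, 3), (6, 2), (10, 3)]
Compute weighted completion times:
  Job (p=4,w=4): C=4, w*C=4*4=16
  Job (p=5,w=3): C=9, w*C=3*9=27
  Job (p=6,w=2): C=15, w*C=2*15=30
  Job (p=10,w=3): C=25, w*C=3*25=75
Total weighted completion time = 148

148


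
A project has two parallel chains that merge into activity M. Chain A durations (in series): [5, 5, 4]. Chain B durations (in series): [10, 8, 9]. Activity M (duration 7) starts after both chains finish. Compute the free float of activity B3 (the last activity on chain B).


ES(B3) = sum of predecessors on chain B = 18
EF(B3) = ES + duration = 18 + 9 = 27
Successor of B3 is M. ES(M) = max(sum(A), sum(B)) = max(14, 27) = 27
Free float = ES(successor) - EF(current) = 27 - 27 = 0

0


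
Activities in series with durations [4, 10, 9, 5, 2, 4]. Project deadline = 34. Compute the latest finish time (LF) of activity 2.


LF(activity 2) = deadline - sum of successor durations
Successors: activities 3 through 6 with durations [9, 5, 2, 4]
Sum of successor durations = 20
LF = 34 - 20 = 14

14


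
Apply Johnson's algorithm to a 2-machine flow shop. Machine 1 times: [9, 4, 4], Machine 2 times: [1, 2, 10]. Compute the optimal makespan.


Apply Johnson's rule:
  Group 1 (a <= b): [(3, 4, 10)]
  Group 2 (a > b): [(2, 4, 2), (1, 9, 1)]
Optimal job order: [3, 2, 1]
Schedule:
  Job 3: M1 done at 4, M2 done at 14
  Job 2: M1 done at 8, M2 done at 16
  Job 1: M1 done at 17, M2 done at 18
Makespan = 18

18


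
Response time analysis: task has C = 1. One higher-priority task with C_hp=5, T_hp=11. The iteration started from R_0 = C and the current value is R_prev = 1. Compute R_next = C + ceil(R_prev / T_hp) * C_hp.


R_next = C + ceil(R_prev / T_hp) * C_hp
ceil(1 / 11) = ceil(0.0909) = 1
Interference = 1 * 5 = 5
R_next = 1 + 5 = 6

6


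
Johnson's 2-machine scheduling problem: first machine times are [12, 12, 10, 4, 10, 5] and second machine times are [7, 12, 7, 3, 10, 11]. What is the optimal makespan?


Apply Johnson's rule:
  Group 1 (a <= b): [(6, 5, 11), (5, 10, 10), (2, 12, 12)]
  Group 2 (a > b): [(1, 12, 7), (3, 10, 7), (4, 4, 3)]
Optimal job order: [6, 5, 2, 1, 3, 4]
Schedule:
  Job 6: M1 done at 5, M2 done at 16
  Job 5: M1 done at 15, M2 done at 26
  Job 2: M1 done at 27, M2 done at 39
  Job 1: M1 done at 39, M2 done at 46
  Job 3: M1 done at 49, M2 done at 56
  Job 4: M1 done at 53, M2 done at 59
Makespan = 59

59


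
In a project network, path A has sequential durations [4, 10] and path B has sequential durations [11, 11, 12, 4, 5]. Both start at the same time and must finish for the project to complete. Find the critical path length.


Path A total = 4 + 10 = 14
Path B total = 11 + 11 + 12 + 4 + 5 = 43
Critical path = longest path = max(14, 43) = 43

43


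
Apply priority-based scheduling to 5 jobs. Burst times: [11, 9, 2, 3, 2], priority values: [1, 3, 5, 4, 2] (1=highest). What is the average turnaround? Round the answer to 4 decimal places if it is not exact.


Sort by priority (ascending = highest first):
Order: [(1, 11), (2, 2), (3, 9), (4, 3), (5, 2)]
Completion times:
  Priority 1, burst=11, C=11
  Priority 2, burst=2, C=13
  Priority 3, burst=9, C=22
  Priority 4, burst=3, C=25
  Priority 5, burst=2, C=27
Average turnaround = 98/5 = 19.6

19.6


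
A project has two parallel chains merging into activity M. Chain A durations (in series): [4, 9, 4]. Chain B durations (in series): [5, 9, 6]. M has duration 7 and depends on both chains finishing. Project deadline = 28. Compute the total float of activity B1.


Forward pass: ES(B1) = sum of predecessors on chain B = 0
EF = ES + duration = 0 + 5 = 5
Backward pass: LF(M) = deadline = 28; LS(M) = 28 - 7 = 21
LF(B1) = LS(M) - sum(successors on chain B) = 21 - 15 = 6
LS = LF - duration = 6 - 5 = 1
Total float = LS - ES = 1 - 0 = 1

1


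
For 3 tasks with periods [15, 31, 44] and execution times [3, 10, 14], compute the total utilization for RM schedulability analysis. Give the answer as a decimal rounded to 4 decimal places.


Compute individual utilizations (exact fractions):
  Task 1: C/T = 3/15 = 1/5 (approx. 0.2)
  Task 2: C/T = 10/31 (approx. 0.3226)
  Task 3: C/T = 14/44 = 7/22 (approx. 0.3182)
Total utilization U = 1/5 + 10/31 + 7/22 = 2867/3410
Rounded to 4 decimal places: U = 0.8408
RM (Liu & Layland) bound for 3 tasks = 0.779763; compare with U = 2867/3410 (approx. 0.840762)
bound < U <= 1, so the RM sufficient condition is not met (inconclusive; an exact test such as response-time analysis is needed).

0.8408


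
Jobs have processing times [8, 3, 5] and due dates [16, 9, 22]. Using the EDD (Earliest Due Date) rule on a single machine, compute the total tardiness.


Sort by due date (EDD order): [(3, 9), (8, 16), (5, 22)]
Compute completion times and tardiness:
  Job 1: p=3, d=9, C=3, tardiness=max(0,3-9)=0
  Job 2: p=8, d=16, C=11, tardiness=max(0,11-16)=0
  Job 3: p=5, d=22, C=16, tardiness=max(0,16-22)=0
Total tardiness = 0

0


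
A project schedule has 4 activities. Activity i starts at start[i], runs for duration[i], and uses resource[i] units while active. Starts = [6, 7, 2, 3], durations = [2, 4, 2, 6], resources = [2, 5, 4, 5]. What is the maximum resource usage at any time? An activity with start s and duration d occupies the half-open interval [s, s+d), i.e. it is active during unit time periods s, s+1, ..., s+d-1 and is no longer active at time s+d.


Each activity i is active on [start_i, start_i + duration_i).
Compute total resource usage per time slot:
  t=0: active resources = [], total = 0
  t=1: active resources = [], total = 0
  t=2: active resources = [4], total = 4
  t=3: active resources = [4, 5], total = 9
  t=4: active resources = [5], total = 5
  t=5: active resources = [5], total = 5
  t=6: active resources = [2, 5], total = 7
  t=7: active resources = [2, 5, 5], total = 12
  t=8: active resources = [5, 5], total = 10
  t=9: active resources = [5], total = 5
  t=10: active resources = [5], total = 5
Peak resource demand = 12

12


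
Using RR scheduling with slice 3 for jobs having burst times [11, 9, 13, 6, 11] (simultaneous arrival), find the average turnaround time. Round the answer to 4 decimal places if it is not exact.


Time quantum = 3
Execution trace:
  J1 runs 3 units, time = 3
  J2 runs 3 units, time = 6
  J3 runs 3 units, time = 9
  J4 runs 3 units, time = 12
  J5 runs 3 units, time = 15
  J1 runs 3 units, time = 18
  J2 runs 3 units, time = 21
  J3 runs 3 units, time = 24
  J4 runs 3 units, time = 27
  J5 runs 3 units, time = 30
  J1 runs 3 units, time = 33
  J2 runs 3 units, time = 36
  J3 runs 3 units, time = 39
  J5 runs 3 units, time = 42
  J1 runs 2 units, time = 44
  J3 runs 3 units, time = 47
  J5 runs 2 units, time = 49
  J3 runs 1 units, time = 50
Finish times: [44, 36, 50, 27, 49]
Average turnaround = 206/5 = 41.2

41.2


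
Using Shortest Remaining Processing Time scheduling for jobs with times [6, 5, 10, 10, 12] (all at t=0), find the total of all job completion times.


Since all jobs arrive at t=0, SRPT equals SPT ordering.
SPT order: [5, 6, 10, 10, 12]
Completion times:
  Job 1: p=5, C=5
  Job 2: p=6, C=11
  Job 3: p=10, C=21
  Job 4: p=10, C=31
  Job 5: p=12, C=43
Total completion time = 5 + 11 + 21 + 31 + 43 = 111

111


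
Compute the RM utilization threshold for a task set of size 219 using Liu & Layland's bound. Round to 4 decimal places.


Compute 2^(1/219) = 1.0031700697
Subtract 1: 1.0031700697 - 1 = 0.0031700697
Multiply by n: 219 * 0.0031700697 = 0.6942452643
Round to 4 dp: 0.6942

0.6942


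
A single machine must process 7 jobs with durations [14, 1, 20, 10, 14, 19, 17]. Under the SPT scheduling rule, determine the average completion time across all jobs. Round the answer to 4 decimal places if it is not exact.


Sort jobs by processing time (SPT order): [1, 10, 14, 14, 17, 19, 20]
Compute completion times sequentially:
  Job 1: processing = 1, completes at 1
  Job 2: processing = 10, completes at 11
  Job 3: processing = 14, completes at 25
  Job 4: processing = 14, completes at 39
  Job 5: processing = 17, completes at 56
  Job 6: processing = 19, completes at 75
  Job 7: processing = 20, completes at 95
Sum of completion times = 302
Average completion time = 302/7 = 43.1429

43.1429


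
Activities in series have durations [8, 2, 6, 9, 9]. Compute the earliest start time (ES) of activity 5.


Activity 5 starts after activities 1 through 4 complete.
Predecessor durations: [8, 2, 6, 9]
ES = 8 + 2 + 6 + 9 = 25

25


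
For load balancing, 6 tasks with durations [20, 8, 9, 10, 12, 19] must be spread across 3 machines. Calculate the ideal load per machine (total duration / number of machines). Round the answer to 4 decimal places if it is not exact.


Total processing time = 20 + 8 + 9 + 10 + 12 + 19 = 78
Number of machines = 3
Ideal balanced load = 78 / 3 = 26.0

26.0


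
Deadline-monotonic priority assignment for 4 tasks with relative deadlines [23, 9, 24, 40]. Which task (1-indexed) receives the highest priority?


Sort tasks by relative deadline (ascending):
  Task 2: deadline = 9
  Task 1: deadline = 23
  Task 3: deadline = 24
  Task 4: deadline = 40
Priority order (highest first): [2, 1, 3, 4]
Highest priority task = 2

2


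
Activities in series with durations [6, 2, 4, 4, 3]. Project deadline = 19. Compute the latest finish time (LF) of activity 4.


LF(activity 4) = deadline - sum of successor durations
Successors: activities 5 through 5 with durations [3]
Sum of successor durations = 3
LF = 19 - 3 = 16

16


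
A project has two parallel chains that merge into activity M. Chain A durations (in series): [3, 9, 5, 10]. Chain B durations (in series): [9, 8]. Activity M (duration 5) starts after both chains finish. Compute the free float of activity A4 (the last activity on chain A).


ES(A4) = sum of predecessors on chain A = 17
EF(A4) = ES + duration = 17 + 10 = 27
Successor of A4 is M. ES(M) = max(sum(A), sum(B)) = max(27, 17) = 27
Free float = ES(successor) - EF(current) = 27 - 27 = 0

0
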